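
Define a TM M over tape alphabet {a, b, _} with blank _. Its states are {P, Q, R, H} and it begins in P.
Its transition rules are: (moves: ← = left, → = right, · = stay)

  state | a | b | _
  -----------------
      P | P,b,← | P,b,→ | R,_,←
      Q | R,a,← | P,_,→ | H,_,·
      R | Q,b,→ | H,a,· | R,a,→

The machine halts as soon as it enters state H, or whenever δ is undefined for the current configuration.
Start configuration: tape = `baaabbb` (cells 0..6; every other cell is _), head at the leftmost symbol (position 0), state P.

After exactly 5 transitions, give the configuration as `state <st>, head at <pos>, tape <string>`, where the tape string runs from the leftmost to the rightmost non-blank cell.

state P, head at 1, tape bbbabbb

state=P head=0 tape=[b]aaabbb   (P,b)→(P,b,→)
state=P head=1 tape=b[a]aabbb   (P,a)→(P,b,←)
state=P head=0 tape=[b]baabbb   (P,b)→(P,b,→)
state=P head=1 tape=b[b]aabbb   (P,b)→(P,b,→)
state=P head=2 tape=bb[a]abbb   (P,a)→(P,b,←)
state=P head=1 tape=b[b]babbb
After 5 steps: state P, head at 1, tape bbbabbb.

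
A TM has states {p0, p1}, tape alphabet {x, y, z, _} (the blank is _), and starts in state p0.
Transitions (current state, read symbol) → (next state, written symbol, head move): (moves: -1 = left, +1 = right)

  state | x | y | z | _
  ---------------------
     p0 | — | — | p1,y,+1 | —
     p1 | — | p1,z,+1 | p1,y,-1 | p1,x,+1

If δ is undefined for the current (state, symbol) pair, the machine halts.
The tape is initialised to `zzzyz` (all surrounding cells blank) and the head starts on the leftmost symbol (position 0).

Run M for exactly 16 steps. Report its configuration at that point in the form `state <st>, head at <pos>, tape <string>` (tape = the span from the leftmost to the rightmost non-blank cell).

state p1, head at 0, tape xzyyyy

p0 | _[z]zzyz   read z → write y, move +1, go to p1
p1 | _y[z]zyz   read z → write y, move -1, go to p1
p1 | _[y]yzyz   read y → write z, move +1, go to p1
p1 | _z[y]zyz   read y → write z, move +1, go to p1
p1 | _zz[z]yz   read z → write y, move -1, go to p1
p1 | _z[z]yyz   read z → write y, move -1, go to p1
p1 | _[z]yyyz   read z → write y, move -1, go to p1
p1 | [_]yyyyz   read _ → write x, move +1, go to p1
p1 | x[y]yyyz   read y → write z, move +1, go to p1
p1 | xz[y]yyz   read y → write z, move +1, go to p1
p1 | xzz[y]yz   read y → write z, move +1, go to p1
p1 | xzzz[y]z   read y → write z, move +1, go to p1
p1 | xzzzz[z]   read z → write y, move -1, go to p1
p1 | xzzz[z]y   read z → write y, move -1, go to p1
p1 | xzz[z]yy   read z → write y, move -1, go to p1
p1 | xz[z]yyy   read z → write y, move -1, go to p1
p1 | x[z]yyyy
After 16 steps: state p1, head at 0, tape xzyyyy.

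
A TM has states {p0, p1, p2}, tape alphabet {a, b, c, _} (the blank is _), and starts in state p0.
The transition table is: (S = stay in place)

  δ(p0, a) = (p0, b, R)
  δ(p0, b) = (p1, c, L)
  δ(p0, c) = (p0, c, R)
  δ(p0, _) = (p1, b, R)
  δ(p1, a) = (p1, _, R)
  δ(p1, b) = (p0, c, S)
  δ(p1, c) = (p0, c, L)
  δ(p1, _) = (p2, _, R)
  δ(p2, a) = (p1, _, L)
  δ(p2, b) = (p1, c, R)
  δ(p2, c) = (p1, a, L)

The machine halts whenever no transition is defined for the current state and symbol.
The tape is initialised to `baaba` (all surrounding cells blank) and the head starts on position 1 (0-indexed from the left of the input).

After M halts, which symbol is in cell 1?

b

state=p0 head=1 tape=b[a]aba___   (p0,a)→(p0,b,R)
state=p0 head=2 tape=bb[a]ba___   (p0,a)→(p0,b,R)
state=p0 head=3 tape=bbb[b]a___   (p0,b)→(p1,c,L)
state=p1 head=2 tape=bb[b]ca___   (p1,b)→(p0,c,S)
state=p0 head=2 tape=bb[c]ca___   (p0,c)→(p0,c,R)
state=p0 head=3 tape=bbc[c]a___   (p0,c)→(p0,c,R)
state=p0 head=4 tape=bbcc[a]___   (p0,a)→(p0,b,R)
state=p0 head=5 tape=bbccb[_]__   (p0,_)→(p1,b,R)
state=p1 head=6 tape=bbccbb[_]_   (p1,_)→(p2,_,R)
state=p2 head=7 tape=bbccbb_[_]
Cell 1 holds b when M halts.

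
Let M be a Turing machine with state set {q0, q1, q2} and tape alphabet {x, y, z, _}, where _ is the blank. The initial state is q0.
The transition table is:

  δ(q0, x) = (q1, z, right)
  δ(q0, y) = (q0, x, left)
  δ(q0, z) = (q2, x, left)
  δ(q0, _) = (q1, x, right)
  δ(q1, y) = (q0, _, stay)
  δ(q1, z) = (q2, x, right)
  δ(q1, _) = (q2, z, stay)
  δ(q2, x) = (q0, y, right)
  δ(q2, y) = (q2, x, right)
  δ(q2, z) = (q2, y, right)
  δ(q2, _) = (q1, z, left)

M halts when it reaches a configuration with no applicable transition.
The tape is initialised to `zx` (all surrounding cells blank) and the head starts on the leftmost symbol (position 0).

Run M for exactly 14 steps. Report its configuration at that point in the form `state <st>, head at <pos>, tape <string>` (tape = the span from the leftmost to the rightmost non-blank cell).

state q1, head at 3, tape yyyzxxz

state=q0 head=0 tape=__[z]x___   (q0,z)→(q2,x,left)
state=q2 head=-1 tape=_[_]xx___   (q2,_)→(q1,z,left)
state=q1 head=-2 tape=[_]zxx___   (q1,_)→(q2,z,stay)
state=q2 head=-2 tape=[z]zxx___   (q2,z)→(q2,y,right)
state=q2 head=-1 tape=y[z]xx___   (q2,z)→(q2,y,right)
state=q2 head=0 tape=yy[x]x___   (q2,x)→(q0,y,right)
state=q0 head=1 tape=yyy[x]___   (q0,x)→(q1,z,right)
state=q1 head=2 tape=yyyz[_]__   (q1,_)→(q2,z,stay)
state=q2 head=2 tape=yyyz[z]__   (q2,z)→(q2,y,right)
state=q2 head=3 tape=yyyzy[_]_   (q2,_)→(q1,z,left)
state=q1 head=2 tape=yyyz[y]z_   (q1,y)→(q0,_,stay)
state=q0 head=2 tape=yyyz[_]z_   (q0,_)→(q1,x,right)
state=q1 head=3 tape=yyyzx[z]_   (q1,z)→(q2,x,right)
state=q2 head=4 tape=yyyzxx[_]   (q2,_)→(q1,z,left)
state=q1 head=3 tape=yyyzx[x]z
After 14 steps: state q1, head at 3, tape yyyzxxz.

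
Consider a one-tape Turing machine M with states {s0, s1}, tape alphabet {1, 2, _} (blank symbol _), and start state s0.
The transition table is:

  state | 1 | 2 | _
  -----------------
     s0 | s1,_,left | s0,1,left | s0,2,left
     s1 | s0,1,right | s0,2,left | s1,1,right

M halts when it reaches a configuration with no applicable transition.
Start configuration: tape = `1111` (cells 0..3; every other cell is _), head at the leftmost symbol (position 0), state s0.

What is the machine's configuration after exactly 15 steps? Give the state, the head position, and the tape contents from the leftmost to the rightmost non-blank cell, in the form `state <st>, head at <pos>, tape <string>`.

state s1, head at -1, tape 1_2221

state=s0 head=0 tape=__[1]111   (s0,1)→(s1,_,left)
state=s1 head=-1 tape=_[_]_111   (s1,_)→(s1,1,right)
state=s1 head=0 tape=_1[_]111   (s1,_)→(s1,1,right)
state=s1 head=1 tape=_11[1]11   (s1,1)→(s0,1,right)
state=s0 head=2 tape=_111[1]1   (s0,1)→(s1,_,left)
state=s1 head=1 tape=_11[1]_1   (s1,1)→(s0,1,right)
state=s0 head=2 tape=_111[_]1   (s0,_)→(s0,2,left)
state=s0 head=1 tape=_11[1]21   (s0,1)→(s1,_,left)
state=s1 head=0 tape=_1[1]_21   (s1,1)→(s0,1,right)
state=s0 head=1 tape=_11[_]21   (s0,_)→(s0,2,left)
state=s0 head=0 tape=_1[1]221   (s0,1)→(s1,_,left)
state=s1 head=-1 tape=_[1]_221   (s1,1)→(s0,1,right)
state=s0 head=0 tape=_1[_]221   (s0,_)→(s0,2,left)
state=s0 head=-1 tape=_[1]2221   (s0,1)→(s1,_,left)
state=s1 head=-2 tape=[_]_2221   (s1,_)→(s1,1,right)
state=s1 head=-1 tape=1[_]2221
After 15 steps: state s1, head at -1, tape 1_2221.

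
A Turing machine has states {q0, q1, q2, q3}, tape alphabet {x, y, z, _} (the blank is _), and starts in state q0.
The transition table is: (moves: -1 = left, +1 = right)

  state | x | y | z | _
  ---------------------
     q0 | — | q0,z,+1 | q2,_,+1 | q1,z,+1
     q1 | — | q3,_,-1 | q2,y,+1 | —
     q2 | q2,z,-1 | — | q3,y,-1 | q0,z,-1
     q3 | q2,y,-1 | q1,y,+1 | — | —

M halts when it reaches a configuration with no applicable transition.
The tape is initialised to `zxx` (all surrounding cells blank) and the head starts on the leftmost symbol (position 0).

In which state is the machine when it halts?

state=q0 head=0 tape=_[z]xx   (q0,z)→(q2,_,+1)
state=q2 head=1 tape=__[x]x   (q2,x)→(q2,z,-1)
state=q2 head=0 tape=_[_]zx   (q2,_)→(q0,z,-1)
state=q0 head=-1 tape=[_]zzx   (q0,_)→(q1,z,+1)
state=q1 head=0 tape=z[z]zx   (q1,z)→(q2,y,+1)
state=q2 head=1 tape=zy[z]x   (q2,z)→(q3,y,-1)
state=q3 head=0 tape=z[y]yx   (q3,y)→(q1,y,+1)
state=q1 head=1 tape=zy[y]x   (q1,y)→(q3,_,-1)
state=q3 head=0 tape=z[y]_x   (q3,y)→(q1,y,+1)
state=q1 head=1 tape=zy[_]x
No transition is defined for (q1, _); M halts in state q1.

q1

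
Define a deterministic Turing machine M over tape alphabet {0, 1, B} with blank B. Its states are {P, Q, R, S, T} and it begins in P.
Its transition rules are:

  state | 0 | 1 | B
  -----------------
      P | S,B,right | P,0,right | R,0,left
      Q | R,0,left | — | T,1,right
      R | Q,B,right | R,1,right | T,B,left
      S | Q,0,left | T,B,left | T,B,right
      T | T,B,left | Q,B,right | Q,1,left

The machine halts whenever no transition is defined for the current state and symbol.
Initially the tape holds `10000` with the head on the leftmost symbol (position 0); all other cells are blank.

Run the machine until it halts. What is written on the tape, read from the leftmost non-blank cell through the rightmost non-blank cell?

state=P head=0 tape=[1]0000B   (P,1)→(P,0,right)
state=P head=1 tape=0[0]000B   (P,0)→(S,B,right)
state=S head=2 tape=0B[0]00B   (S,0)→(Q,0,left)
state=Q head=1 tape=0[B]000B   (Q,B)→(T,1,right)
state=T head=2 tape=01[0]00B   (T,0)→(T,B,left)
state=T head=1 tape=0[1]B00B   (T,1)→(Q,B,right)
state=Q head=2 tape=0B[B]00B   (Q,B)→(T,1,right)
state=T head=3 tape=0B1[0]0B   (T,0)→(T,B,left)
state=T head=2 tape=0B[1]B0B   (T,1)→(Q,B,right)
state=Q head=3 tape=0BB[B]0B   (Q,B)→(T,1,right)
state=T head=4 tape=0BB1[0]B   (T,0)→(T,B,left)
state=T head=3 tape=0BB[1]BB   (T,1)→(Q,B,right)
state=Q head=4 tape=0BBB[B]B   (Q,B)→(T,1,right)
state=T head=5 tape=0BBB1[B]   (T,B)→(Q,1,left)
state=Q head=4 tape=0BBB[1]1
The non-blank tape span at halt is 0BBB11.

0BBB11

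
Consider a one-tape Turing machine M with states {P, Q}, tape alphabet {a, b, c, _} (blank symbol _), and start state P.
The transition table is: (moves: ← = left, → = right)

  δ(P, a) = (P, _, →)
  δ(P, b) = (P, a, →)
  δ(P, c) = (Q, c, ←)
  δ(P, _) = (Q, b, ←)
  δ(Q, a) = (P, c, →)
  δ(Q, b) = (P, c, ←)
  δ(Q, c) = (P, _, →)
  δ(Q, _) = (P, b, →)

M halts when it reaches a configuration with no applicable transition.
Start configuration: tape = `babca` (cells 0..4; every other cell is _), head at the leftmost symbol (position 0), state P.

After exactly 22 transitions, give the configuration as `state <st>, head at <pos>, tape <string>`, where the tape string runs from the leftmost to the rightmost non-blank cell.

state P, head at 0, tape cccca

P | [b]abca   read b → write a, move →, go to P
P | a[a]bca   read a → write _, move →, go to P
P | a_[b]ca   read b → write a, move →, go to P
P | a_a[c]a   read c → write c, move ←, go to Q
Q | a_[a]ca   read a → write c, move →, go to P
P | a_c[c]a   read c → write c, move ←, go to Q
Q | a_[c]ca   read c → write _, move →, go to P
P | a__[c]a   read c → write c, move ←, go to Q
Q | a_[_]ca   read _ → write b, move →, go to P
P | a_b[c]a   read c → write c, move ←, go to Q
Q | a_[b]ca   read b → write c, move ←, go to P
P | a[_]cca   read _ → write b, move ←, go to Q
Q | [a]bcca   read a → write c, move →, go to P
P | c[b]cca   read b → write a, move →, go to P
P | ca[c]ca   read c → write c, move ←, go to Q
Q | c[a]cca   read a → write c, move →, go to P
P | cc[c]ca   read c → write c, move ←, go to Q
Q | c[c]cca   read c → write _, move →, go to P
P | c_[c]ca   read c → write c, move ←, go to Q
Q | c[_]cca   read _ → write b, move →, go to P
P | cb[c]ca   read c → write c, move ←, go to Q
Q | c[b]cca   read b → write c, move ←, go to P
P | [c]ccca
After 22 steps: state P, head at 0, tape cccca.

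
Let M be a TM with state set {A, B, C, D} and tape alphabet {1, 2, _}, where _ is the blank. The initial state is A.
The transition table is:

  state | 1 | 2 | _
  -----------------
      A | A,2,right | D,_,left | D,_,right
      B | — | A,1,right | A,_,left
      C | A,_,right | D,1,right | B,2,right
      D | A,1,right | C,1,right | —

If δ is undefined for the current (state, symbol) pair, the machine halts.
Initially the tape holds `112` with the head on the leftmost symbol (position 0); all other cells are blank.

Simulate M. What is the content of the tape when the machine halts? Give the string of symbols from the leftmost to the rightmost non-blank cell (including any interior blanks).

21

A | [1]12_   read 1 → write 2, move right, go to A
A | 2[1]2_   read 1 → write 2, move right, go to A
A | 22[2]_   read 2 → write _, move left, go to D
D | 2[2]__   read 2 → write 1, move right, go to C
C | 21[_]_   read _ → write 2, move right, go to B
B | 212[_]   read _ → write _, move left, go to A
A | 21[2]_   read 2 → write _, move left, go to D
D | 2[1]__   read 1 → write 1, move right, go to A
A | 21[_]_   read _ → write _, move right, go to D
D | 21_[_]
The non-blank tape span at halt is 21.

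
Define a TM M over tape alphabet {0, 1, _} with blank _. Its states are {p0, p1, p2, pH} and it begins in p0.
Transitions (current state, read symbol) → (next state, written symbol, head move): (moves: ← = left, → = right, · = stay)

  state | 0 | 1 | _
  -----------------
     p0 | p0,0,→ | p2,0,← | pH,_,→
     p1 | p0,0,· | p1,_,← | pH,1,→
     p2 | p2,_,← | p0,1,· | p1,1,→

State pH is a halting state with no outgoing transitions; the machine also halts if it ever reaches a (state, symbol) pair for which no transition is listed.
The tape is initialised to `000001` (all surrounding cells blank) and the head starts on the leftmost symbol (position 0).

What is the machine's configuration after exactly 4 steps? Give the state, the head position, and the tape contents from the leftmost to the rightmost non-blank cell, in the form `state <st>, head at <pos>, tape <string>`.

state p0, head at 4, tape 000001

p0 | [0]00001   read 0 → write 0, move →, go to p0
p0 | 0[0]0001   read 0 → write 0, move →, go to p0
p0 | 00[0]001   read 0 → write 0, move →, go to p0
p0 | 000[0]01   read 0 → write 0, move →, go to p0
p0 | 0000[0]1
After 4 steps: state p0, head at 4, tape 000001.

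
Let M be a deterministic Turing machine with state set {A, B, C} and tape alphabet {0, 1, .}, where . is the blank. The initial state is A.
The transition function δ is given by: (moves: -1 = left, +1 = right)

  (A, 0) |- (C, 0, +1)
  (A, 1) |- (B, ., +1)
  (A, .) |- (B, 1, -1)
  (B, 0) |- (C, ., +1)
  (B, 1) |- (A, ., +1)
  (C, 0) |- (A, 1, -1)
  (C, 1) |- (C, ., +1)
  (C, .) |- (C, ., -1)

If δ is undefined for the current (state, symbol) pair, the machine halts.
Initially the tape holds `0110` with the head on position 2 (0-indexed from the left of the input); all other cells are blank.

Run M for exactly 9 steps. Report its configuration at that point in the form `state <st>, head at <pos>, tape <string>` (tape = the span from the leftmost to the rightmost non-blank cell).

A | .01[1]0.   read 1 → write ., move +1, go to B
B | .01.[0].   read 0 → write ., move +1, go to C
C | .01..[.]   read . → write ., move -1, go to C
C | .01.[.].   read . → write ., move -1, go to C
C | .01[.]..   read . → write ., move -1, go to C
C | .0[1]...   read 1 → write ., move +1, go to C
C | .0.[.]..   read . → write ., move -1, go to C
C | .0[.]...   read . → write ., move -1, go to C
C | .[0]....   read 0 → write 1, move -1, go to A
A | [.]1....
After 9 steps: state A, head at -1, tape 1.

state A, head at -1, tape 1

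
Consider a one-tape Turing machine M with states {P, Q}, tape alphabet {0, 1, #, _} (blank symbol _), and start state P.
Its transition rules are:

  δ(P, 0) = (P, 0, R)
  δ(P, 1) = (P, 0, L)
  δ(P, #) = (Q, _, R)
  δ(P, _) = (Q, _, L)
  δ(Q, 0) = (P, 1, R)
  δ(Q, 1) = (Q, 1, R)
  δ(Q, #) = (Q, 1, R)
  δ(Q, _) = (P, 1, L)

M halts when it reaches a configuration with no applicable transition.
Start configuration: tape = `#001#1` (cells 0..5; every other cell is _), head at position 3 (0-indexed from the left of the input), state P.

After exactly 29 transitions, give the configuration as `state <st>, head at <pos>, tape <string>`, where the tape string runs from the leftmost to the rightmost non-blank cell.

state P, head at 6, tape #0000001

P | #00[1]#1__   read 1 → write 0, move L, go to P
P | #0[0]0#1__   read 0 → write 0, move R, go to P
P | #00[0]#1__   read 0 → write 0, move R, go to P
P | #000[#]1__   read # → write _, move R, go to Q
Q | #000_[1]__   read 1 → write 1, move R, go to Q
Q | #000_1[_]_   read _ → write 1, move L, go to P
P | #000_[1]1_   read 1 → write 0, move L, go to P
P | #000[_]01_   read _ → write _, move L, go to Q
Q | #00[0]_01_   read 0 → write 1, move R, go to P
P | #001[_]01_   read _ → write _, move L, go to Q
Q | #00[1]_01_   read 1 → write 1, move R, go to Q
Q | #001[_]01_   read _ → write 1, move L, go to P
P | #00[1]101_   read 1 → write 0, move L, go to P
P | #0[0]0101_   read 0 → write 0, move R, go to P
P | #00[0]101_   read 0 → write 0, move R, go to P
P | #000[1]01_   read 1 → write 0, move L, go to P
P | #00[0]001_   read 0 → write 0, move R, go to P
P | #000[0]01_   read 0 → write 0, move R, go to P
P | #0000[0]1_   read 0 → write 0, move R, go to P
P | #00000[1]_   read 1 → write 0, move L, go to P
P | #0000[0]0_   read 0 → write 0, move R, go to P
P | #00000[0]_   read 0 → write 0, move R, go to P
P | #000000[_]   read _ → write _, move L, go to Q
Q | #00000[0]_   read 0 → write 1, move R, go to P
P | #000001[_]   read _ → write _, move L, go to Q
Q | #00000[1]_   read 1 → write 1, move R, go to Q
Q | #000001[_]   read _ → write 1, move L, go to P
P | #00000[1]1   read 1 → write 0, move L, go to P
P | #0000[0]01   read 0 → write 0, move R, go to P
P | #00000[0]1
After 29 steps: state P, head at 6, tape #0000001.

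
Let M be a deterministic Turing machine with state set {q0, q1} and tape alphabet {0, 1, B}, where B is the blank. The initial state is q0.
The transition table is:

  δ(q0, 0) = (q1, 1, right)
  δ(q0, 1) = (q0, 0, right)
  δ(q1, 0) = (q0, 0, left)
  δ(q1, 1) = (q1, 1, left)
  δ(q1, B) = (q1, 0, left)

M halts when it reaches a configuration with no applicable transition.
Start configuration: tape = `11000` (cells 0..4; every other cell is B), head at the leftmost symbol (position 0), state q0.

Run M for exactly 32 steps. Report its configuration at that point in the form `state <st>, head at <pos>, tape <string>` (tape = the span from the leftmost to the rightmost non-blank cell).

state q1, head at 0, tape 011110

q0 | [1]1000B   read 1 → write 0, move right, go to q0
q0 | 0[1]000B   read 1 → write 0, move right, go to q0
q0 | 00[0]00B   read 0 → write 1, move right, go to q1
q1 | 001[0]0B   read 0 → write 0, move left, go to q0
q0 | 00[1]00B   read 1 → write 0, move right, go to q0
q0 | 000[0]0B   read 0 → write 1, move right, go to q1
q1 | 0001[0]B   read 0 → write 0, move left, go to q0
q0 | 000[1]0B   read 1 → write 0, move right, go to q0
q0 | 0000[0]B   read 0 → write 1, move right, go to q1
q1 | 00001[B]   read B → write 0, move left, go to q1
q1 | 0000[1]0   read 1 → write 1, move left, go to q1
q1 | 000[0]10   read 0 → write 0, move left, go to q0
q0 | 00[0]010   read 0 → write 1, move right, go to q1
q1 | 001[0]10   read 0 → write 0, move left, go to q0
q0 | 00[1]010   read 1 → write 0, move right, go to q0
q0 | 000[0]10   read 0 → write 1, move right, go to q1
q1 | 0001[1]0   read 1 → write 1, move left, go to q1
q1 | 000[1]10   read 1 → write 1, move left, go to q1
q1 | 00[0]110   read 0 → write 0, move left, go to q0
q0 | 0[0]0110   read 0 → write 1, move right, go to q1
q1 | 01[0]110   read 0 → write 0, move left, go to q0
q0 | 0[1]0110   read 1 → write 0, move right, go to q0
q0 | 00[0]110   read 0 → write 1, move right, go to q1
q1 | 001[1]10   read 1 → write 1, move left, go to q1
q1 | 00[1]110   read 1 → write 1, move left, go to q1
q1 | 0[0]1110   read 0 → write 0, move left, go to q0
q0 | [0]01110   read 0 → write 1, move right, go to q1
q1 | 1[0]1110   read 0 → write 0, move left, go to q0
q0 | [1]01110   read 1 → write 0, move right, go to q0
q0 | 0[0]1110   read 0 → write 1, move right, go to q1
q1 | 01[1]110   read 1 → write 1, move left, go to q1
q1 | 0[1]1110   read 1 → write 1, move left, go to q1
q1 | [0]11110
After 32 steps: state q1, head at 0, tape 011110.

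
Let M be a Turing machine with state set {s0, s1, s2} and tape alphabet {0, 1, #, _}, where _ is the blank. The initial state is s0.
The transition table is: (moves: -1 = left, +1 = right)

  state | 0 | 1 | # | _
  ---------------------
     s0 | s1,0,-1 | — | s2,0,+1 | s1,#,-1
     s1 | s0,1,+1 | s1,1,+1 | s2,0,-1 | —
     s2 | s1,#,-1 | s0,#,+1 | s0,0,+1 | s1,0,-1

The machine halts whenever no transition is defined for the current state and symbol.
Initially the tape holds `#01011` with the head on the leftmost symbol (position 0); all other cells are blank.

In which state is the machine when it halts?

state=s0 head=0 tape=__[#]01011   (s0,#)→(s2,0,+1)
state=s2 head=1 tape=__0[0]1011   (s2,0)→(s1,#,-1)
state=s1 head=0 tape=__[0]#1011   (s1,0)→(s0,1,+1)
state=s0 head=1 tape=__1[#]1011   (s0,#)→(s2,0,+1)
state=s2 head=2 tape=__10[1]011   (s2,1)→(s0,#,+1)
state=s0 head=3 tape=__10#[0]11   (s0,0)→(s1,0,-1)
state=s1 head=2 tape=__10[#]011   (s1,#)→(s2,0,-1)
state=s2 head=1 tape=__1[0]0011   (s2,0)→(s1,#,-1)
state=s1 head=0 tape=__[1]#0011   (s1,1)→(s1,1,+1)
state=s1 head=1 tape=__1[#]0011   (s1,#)→(s2,0,-1)
state=s2 head=0 tape=__[1]00011   (s2,1)→(s0,#,+1)
state=s0 head=1 tape=__#[0]0011   (s0,0)→(s1,0,-1)
state=s1 head=0 tape=__[#]00011   (s1,#)→(s2,0,-1)
state=s2 head=-1 tape=_[_]000011   (s2,_)→(s1,0,-1)
state=s1 head=-2 tape=[_]0000011
No transition is defined for (s1, _); M halts in state s1.

s1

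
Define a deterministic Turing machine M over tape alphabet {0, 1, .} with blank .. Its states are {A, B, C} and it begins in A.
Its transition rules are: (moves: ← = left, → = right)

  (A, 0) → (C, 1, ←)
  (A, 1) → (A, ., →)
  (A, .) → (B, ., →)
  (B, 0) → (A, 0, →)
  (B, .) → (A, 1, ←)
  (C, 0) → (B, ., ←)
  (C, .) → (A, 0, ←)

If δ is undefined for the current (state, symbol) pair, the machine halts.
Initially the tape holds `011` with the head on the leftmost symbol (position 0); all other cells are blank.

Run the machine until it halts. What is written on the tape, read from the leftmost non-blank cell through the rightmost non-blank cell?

A | ..[0]11..   read 0 → write 1, move ←, go to C
C | .[.]111..   read . → write 0, move ←, go to A
A | [.]0111..   read . → write ., move →, go to B
B | .[0]111..   read 0 → write 0, move →, go to A
A | .0[1]11..   read 1 → write ., move →, go to A
A | .0.[1]1..   read 1 → write ., move →, go to A
A | .0..[1]..   read 1 → write ., move →, go to A
A | .0...[.].   read . → write ., move →, go to B
B | .0....[.]   read . → write 1, move ←, go to A
A | .0...[.]1   read . → write ., move →, go to B
B | .0....[1]
The non-blank tape span at halt is 0....1.

0....1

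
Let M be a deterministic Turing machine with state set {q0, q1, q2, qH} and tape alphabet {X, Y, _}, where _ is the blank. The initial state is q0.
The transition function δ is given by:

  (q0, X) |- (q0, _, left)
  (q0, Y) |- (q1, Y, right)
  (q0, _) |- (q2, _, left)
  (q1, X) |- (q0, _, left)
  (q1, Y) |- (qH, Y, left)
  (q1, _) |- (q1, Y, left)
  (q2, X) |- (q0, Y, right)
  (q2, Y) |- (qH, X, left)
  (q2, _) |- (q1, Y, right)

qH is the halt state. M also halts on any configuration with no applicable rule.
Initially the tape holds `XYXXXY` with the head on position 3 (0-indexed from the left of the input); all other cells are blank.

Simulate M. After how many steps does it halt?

state=q0 head=3 tape=XYX[X]XY   (q0,X)→(q0,_,left)
state=q0 head=2 tape=XY[X]_XY   (q0,X)→(q0,_,left)
state=q0 head=1 tape=X[Y]__XY   (q0,Y)→(q1,Y,right)
state=q1 head=2 tape=XY[_]_XY   (q1,_)→(q1,Y,left)
state=q1 head=1 tape=X[Y]Y_XY   (q1,Y)→(qH,Y,left)
state=qH head=0 tape=[X]YY_XY
M halts after 5 transitions.

5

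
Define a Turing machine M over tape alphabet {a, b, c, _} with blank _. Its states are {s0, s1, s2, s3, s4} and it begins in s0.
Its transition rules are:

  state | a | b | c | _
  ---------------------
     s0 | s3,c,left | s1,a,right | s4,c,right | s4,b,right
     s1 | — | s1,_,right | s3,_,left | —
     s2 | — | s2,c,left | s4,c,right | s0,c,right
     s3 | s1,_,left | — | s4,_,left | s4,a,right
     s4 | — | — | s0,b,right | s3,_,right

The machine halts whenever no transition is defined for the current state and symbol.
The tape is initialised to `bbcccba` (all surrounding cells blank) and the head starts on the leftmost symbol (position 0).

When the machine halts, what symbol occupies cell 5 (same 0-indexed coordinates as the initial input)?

a

s0 | [b]bcccba   read b → write a, move right, go to s1
s1 | a[b]cccba   read b → write _, move right, go to s1
s1 | a_[c]ccba   read c → write _, move left, go to s3
s3 | a[_]_ccba   read _ → write a, move right, go to s4
s4 | aa[_]ccba   read _ → write _, move right, go to s3
s3 | aa_[c]cba   read c → write _, move left, go to s4
s4 | aa[_]_cba   read _ → write _, move right, go to s3
s3 | aa_[_]cba   read _ → write a, move right, go to s4
s4 | aa_a[c]ba   read c → write b, move right, go to s0
s0 | aa_ab[b]a   read b → write a, move right, go to s1
s1 | aa_aba[a]
Cell 5 holds a when M halts.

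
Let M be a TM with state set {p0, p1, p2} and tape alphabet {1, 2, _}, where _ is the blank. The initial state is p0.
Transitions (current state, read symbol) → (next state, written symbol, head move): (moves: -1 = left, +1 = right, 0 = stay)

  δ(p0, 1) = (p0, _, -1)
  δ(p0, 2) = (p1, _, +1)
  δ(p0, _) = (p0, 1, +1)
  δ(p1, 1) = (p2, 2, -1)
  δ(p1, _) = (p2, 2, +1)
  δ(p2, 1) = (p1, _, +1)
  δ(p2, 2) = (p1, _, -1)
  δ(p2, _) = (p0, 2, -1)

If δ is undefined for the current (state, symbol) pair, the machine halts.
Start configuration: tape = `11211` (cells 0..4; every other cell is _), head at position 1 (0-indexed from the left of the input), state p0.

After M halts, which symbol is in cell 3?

state=p0 head=1 tape=__1[1]211   (p0,1)→(p0,_,-1)
state=p0 head=0 tape=__[1]_211   (p0,1)→(p0,_,-1)
state=p0 head=-1 tape=_[_]__211   (p0,_)→(p0,1,+1)
state=p0 head=0 tape=_1[_]_211   (p0,_)→(p0,1,+1)
state=p0 head=1 tape=_11[_]211   (p0,_)→(p0,1,+1)
state=p0 head=2 tape=_111[2]11   (p0,2)→(p1,_,+1)
state=p1 head=3 tape=_111_[1]1   (p1,1)→(p2,2,-1)
state=p2 head=2 tape=_111[_]21   (p2,_)→(p0,2,-1)
state=p0 head=1 tape=_11[1]221   (p0,1)→(p0,_,-1)
state=p0 head=0 tape=_1[1]_221   (p0,1)→(p0,_,-1)
state=p0 head=-1 tape=_[1]__221   (p0,1)→(p0,_,-1)
state=p0 head=-2 tape=[_]___221   (p0,_)→(p0,1,+1)
state=p0 head=-1 tape=1[_]__221   (p0,_)→(p0,1,+1)
state=p0 head=0 tape=11[_]_221   (p0,_)→(p0,1,+1)
state=p0 head=1 tape=111[_]221   (p0,_)→(p0,1,+1)
state=p0 head=2 tape=1111[2]21   (p0,2)→(p1,_,+1)
state=p1 head=3 tape=1111_[2]1
Cell 3 holds 2 when M halts.

2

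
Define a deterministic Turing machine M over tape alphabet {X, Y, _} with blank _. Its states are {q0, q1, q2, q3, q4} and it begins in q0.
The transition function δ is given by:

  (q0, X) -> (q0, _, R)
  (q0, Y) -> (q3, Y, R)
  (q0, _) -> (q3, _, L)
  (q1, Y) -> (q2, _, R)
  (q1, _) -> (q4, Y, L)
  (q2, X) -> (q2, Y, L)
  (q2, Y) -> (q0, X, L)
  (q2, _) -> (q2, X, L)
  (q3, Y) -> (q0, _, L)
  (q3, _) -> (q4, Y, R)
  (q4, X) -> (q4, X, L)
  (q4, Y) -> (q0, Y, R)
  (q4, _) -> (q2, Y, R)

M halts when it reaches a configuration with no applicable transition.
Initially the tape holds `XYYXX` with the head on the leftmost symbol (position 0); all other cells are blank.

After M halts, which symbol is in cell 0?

q0 | [X]YYXX__   read X → write _, move R, go to q0
q0 | _[Y]YXX__   read Y → write Y, move R, go to q3
q3 | _Y[Y]XX__   read Y → write _, move L, go to q0
q0 | _[Y]_XX__   read Y → write Y, move R, go to q3
q3 | _Y[_]XX__   read _ → write Y, move R, go to q4
q4 | _YY[X]X__   read X → write X, move L, go to q4
q4 | _Y[Y]XX__   read Y → write Y, move R, go to q0
q0 | _YY[X]X__   read X → write _, move R, go to q0
q0 | _YY_[X]__   read X → write _, move R, go to q0
q0 | _YY__[_]_   read _ → write _, move L, go to q3
q3 | _YY_[_]__   read _ → write Y, move R, go to q4
q4 | _YY_Y[_]_   read _ → write Y, move R, go to q2
q2 | _YY_YY[_]   read _ → write X, move L, go to q2
q2 | _YY_Y[Y]X   read Y → write X, move L, go to q0
q0 | _YY_[Y]XX   read Y → write Y, move R, go to q3
q3 | _YY_Y[X]X
Cell 0 holds _ when M halts.

_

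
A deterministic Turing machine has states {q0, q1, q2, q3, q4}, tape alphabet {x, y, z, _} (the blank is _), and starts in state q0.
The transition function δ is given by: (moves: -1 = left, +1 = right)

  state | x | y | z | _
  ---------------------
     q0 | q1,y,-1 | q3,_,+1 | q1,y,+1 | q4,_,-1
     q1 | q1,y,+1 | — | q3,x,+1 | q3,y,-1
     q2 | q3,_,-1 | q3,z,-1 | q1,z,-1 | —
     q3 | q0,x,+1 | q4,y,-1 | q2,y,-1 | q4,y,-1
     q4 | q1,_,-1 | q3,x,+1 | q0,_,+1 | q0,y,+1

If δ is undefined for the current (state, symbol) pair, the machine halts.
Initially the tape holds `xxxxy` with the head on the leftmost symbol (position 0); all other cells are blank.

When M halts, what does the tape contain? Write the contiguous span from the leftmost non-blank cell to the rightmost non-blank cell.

q0 | ___[x]xxxy   read x → write y, move -1, go to q1
q1 | __[_]yxxxy   read _ → write y, move -1, go to q3
q3 | _[_]yyxxxy   read _ → write y, move -1, go to q4
q4 | [_]yyyxxxy   read _ → write y, move +1, go to q0
q0 | y[y]yyxxxy   read y → write _, move +1, go to q3
q3 | y_[y]yxxxy   read y → write y, move -1, go to q4
q4 | y[_]yyxxxy   read _ → write y, move +1, go to q0
q0 | yy[y]yxxxy   read y → write _, move +1, go to q3
q3 | yy_[y]xxxy   read y → write y, move -1, go to q4
q4 | yy[_]yxxxy   read _ → write y, move +1, go to q0
q0 | yyy[y]xxxy   read y → write _, move +1, go to q3
q3 | yyy_[x]xxy   read x → write x, move +1, go to q0
q0 | yyy_x[x]xy   read x → write y, move -1, go to q1
q1 | yyy_[x]yxy   read x → write y, move +1, go to q1
q1 | yyy_y[y]xy
The non-blank tape span at halt is yyy_yyxy.

yyy_yyxy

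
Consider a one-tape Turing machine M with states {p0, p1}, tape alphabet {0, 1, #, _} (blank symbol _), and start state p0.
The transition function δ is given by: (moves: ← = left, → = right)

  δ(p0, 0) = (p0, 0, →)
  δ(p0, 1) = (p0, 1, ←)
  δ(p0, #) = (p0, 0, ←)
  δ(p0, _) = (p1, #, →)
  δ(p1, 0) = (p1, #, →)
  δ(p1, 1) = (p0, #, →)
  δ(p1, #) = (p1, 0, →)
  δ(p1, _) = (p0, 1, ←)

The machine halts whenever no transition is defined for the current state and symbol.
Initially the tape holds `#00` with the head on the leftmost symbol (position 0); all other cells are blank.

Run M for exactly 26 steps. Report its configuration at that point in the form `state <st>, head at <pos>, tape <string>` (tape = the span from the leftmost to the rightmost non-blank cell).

p0 | ___[#]00___   read # → write 0, move ←, go to p0
p0 | __[_]000___   read _ → write #, move →, go to p1
p1 | __#[0]00___   read 0 → write #, move →, go to p1
p1 | __##[0]0___   read 0 → write #, move →, go to p1
p1 | __###[0]___   read 0 → write #, move →, go to p1
p1 | __####[_]__   read _ → write 1, move ←, go to p0
p0 | __###[#]1__   read # → write 0, move ←, go to p0
p0 | __##[#]01__   read # → write 0, move ←, go to p0
p0 | __#[#]001__   read # → write 0, move ←, go to p0
p0 | __[#]0001__   read # → write 0, move ←, go to p0
p0 | _[_]00001__   read _ → write #, move →, go to p1
p1 | _#[0]0001__   read 0 → write #, move →, go to p1
p1 | _##[0]001__   read 0 → write #, move →, go to p1
p1 | _###[0]01__   read 0 → write #, move →, go to p1
p1 | _####[0]1__   read 0 → write #, move →, go to p1
p1 | _#####[1]__   read 1 → write #, move →, go to p0
p0 | _######[_]_   read _ → write #, move →, go to p1
p1 | _#######[_]   read _ → write 1, move ←, go to p0
p0 | _######[#]1   read # → write 0, move ←, go to p0
p0 | _#####[#]01   read # → write 0, move ←, go to p0
p0 | _####[#]001   read # → write 0, move ←, go to p0
p0 | _###[#]0001   read # → write 0, move ←, go to p0
p0 | _##[#]00001   read # → write 0, move ←, go to p0
p0 | _#[#]000001   read # → write 0, move ←, go to p0
p0 | _[#]0000001   read # → write 0, move ←, go to p0
p0 | [_]00000001   read _ → write #, move →, go to p1
p1 | #[0]0000001
After 26 steps: state p1, head at -2, tape #00000001.

state p1, head at -2, tape #00000001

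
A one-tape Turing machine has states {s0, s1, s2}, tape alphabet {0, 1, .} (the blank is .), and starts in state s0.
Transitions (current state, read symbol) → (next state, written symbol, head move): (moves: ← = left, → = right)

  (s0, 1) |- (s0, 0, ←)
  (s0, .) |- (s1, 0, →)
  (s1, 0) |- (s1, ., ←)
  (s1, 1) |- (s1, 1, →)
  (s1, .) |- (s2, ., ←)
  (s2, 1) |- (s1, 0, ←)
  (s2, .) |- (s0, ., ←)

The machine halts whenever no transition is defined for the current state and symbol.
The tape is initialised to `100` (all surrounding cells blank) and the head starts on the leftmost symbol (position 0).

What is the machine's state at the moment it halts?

state=s0 head=0 tape=....[1]00   (s0,1)→(s0,0,←)
state=s0 head=-1 tape=...[.]000   (s0,.)→(s1,0,→)
state=s1 head=0 tape=...0[0]00   (s1,0)→(s1,.,←)
state=s1 head=-1 tape=...[0].00   (s1,0)→(s1,.,←)
state=s1 head=-2 tape=..[.]..00   (s1,.)→(s2,.,←)
state=s2 head=-3 tape=.[.]...00   (s2,.)→(s0,.,←)
state=s0 head=-4 tape=[.]....00   (s0,.)→(s1,0,→)
state=s1 head=-3 tape=0[.]...00   (s1,.)→(s2,.,←)
state=s2 head=-4 tape=[0]....00
No transition is defined for (s2, 0); M halts in state s2.

s2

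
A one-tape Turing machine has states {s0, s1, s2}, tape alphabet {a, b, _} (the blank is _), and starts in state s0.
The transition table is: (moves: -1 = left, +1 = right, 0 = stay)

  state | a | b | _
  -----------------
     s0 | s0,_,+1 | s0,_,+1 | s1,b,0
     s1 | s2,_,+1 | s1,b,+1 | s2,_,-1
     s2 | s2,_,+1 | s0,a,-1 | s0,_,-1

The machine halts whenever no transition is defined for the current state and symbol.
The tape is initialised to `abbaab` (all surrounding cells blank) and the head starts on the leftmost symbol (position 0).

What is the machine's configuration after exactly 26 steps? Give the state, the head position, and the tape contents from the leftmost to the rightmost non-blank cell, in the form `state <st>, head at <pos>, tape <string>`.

state=s0 head=0 tape=[a]bbaab___   (s0,a)→(s0,_,+1)
state=s0 head=1 tape=_[b]baab___   (s0,b)→(s0,_,+1)
state=s0 head=2 tape=__[b]aab___   (s0,b)→(s0,_,+1)
state=s0 head=3 tape=___[a]ab___   (s0,a)→(s0,_,+1)
state=s0 head=4 tape=____[a]b___   (s0,a)→(s0,_,+1)
state=s0 head=5 tape=_____[b]___   (s0,b)→(s0,_,+1)
state=s0 head=6 tape=______[_]__   (s0,_)→(s1,b,0)
state=s1 head=6 tape=______[b]__   (s1,b)→(s1,b,+1)
state=s1 head=7 tape=______b[_]_   (s1,_)→(s2,_,-1)
state=s2 head=6 tape=______[b]__   (s2,b)→(s0,a,-1)
state=s0 head=5 tape=_____[_]a__   (s0,_)→(s1,b,0)
state=s1 head=5 tape=_____[b]a__   (s1,b)→(s1,b,+1)
state=s1 head=6 tape=_____b[a]__   (s1,a)→(s2,_,+1)
state=s2 head=7 tape=_____b_[_]_   (s2,_)→(s0,_,-1)
state=s0 head=6 tape=_____b[_]__   (s0,_)→(s1,b,0)
state=s1 head=6 tape=_____b[b]__   (s1,b)→(s1,b,+1)
state=s1 head=7 tape=_____bb[_]_   (s1,_)→(s2,_,-1)
state=s2 head=6 tape=_____b[b]__   (s2,b)→(s0,a,-1)
state=s0 head=5 tape=_____[b]a__   (s0,b)→(s0,_,+1)
state=s0 head=6 tape=______[a]__   (s0,a)→(s0,_,+1)
state=s0 head=7 tape=_______[_]_   (s0,_)→(s1,b,0)
state=s1 head=7 tape=_______[b]_   (s1,b)→(s1,b,+1)
state=s1 head=8 tape=_______b[_]   (s1,_)→(s2,_,-1)
state=s2 head=7 tape=_______[b]_   (s2,b)→(s0,a,-1)
state=s0 head=6 tape=______[_]a_   (s0,_)→(s1,b,0)
state=s1 head=6 tape=______[b]a_   (s1,b)→(s1,b,+1)
state=s1 head=7 tape=______b[a]_
After 26 steps: state s1, head at 7, tape ba.

state s1, head at 7, tape ba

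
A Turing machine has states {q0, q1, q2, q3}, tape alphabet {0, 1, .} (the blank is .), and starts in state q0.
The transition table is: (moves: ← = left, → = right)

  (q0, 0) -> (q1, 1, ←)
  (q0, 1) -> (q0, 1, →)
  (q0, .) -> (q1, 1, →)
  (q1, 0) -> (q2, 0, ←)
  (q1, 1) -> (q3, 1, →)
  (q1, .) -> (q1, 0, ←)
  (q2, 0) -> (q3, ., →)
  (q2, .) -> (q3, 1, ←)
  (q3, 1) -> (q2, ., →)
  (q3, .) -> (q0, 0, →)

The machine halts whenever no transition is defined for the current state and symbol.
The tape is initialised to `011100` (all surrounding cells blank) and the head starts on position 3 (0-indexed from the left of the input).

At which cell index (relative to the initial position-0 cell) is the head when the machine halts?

q0 | 011[1]00...   read 1 → write 1, move →, go to q0
q0 | 0111[0]0...   read 0 → write 1, move ←, go to q1
q1 | 011[1]10...   read 1 → write 1, move →, go to q3
q3 | 0111[1]0...   read 1 → write ., move →, go to q2
q2 | 0111.[0]...   read 0 → write ., move →, go to q3
q3 | 0111..[.]..   read . → write 0, move →, go to q0
q0 | 0111..0[.].   read . → write 1, move →, go to q1
q1 | 0111..01[.]   read . → write 0, move ←, go to q1
q1 | 0111..0[1]0   read 1 → write 1, move →, go to q3
q3 | 0111..01[0]
At halt the head is at cell 8.

8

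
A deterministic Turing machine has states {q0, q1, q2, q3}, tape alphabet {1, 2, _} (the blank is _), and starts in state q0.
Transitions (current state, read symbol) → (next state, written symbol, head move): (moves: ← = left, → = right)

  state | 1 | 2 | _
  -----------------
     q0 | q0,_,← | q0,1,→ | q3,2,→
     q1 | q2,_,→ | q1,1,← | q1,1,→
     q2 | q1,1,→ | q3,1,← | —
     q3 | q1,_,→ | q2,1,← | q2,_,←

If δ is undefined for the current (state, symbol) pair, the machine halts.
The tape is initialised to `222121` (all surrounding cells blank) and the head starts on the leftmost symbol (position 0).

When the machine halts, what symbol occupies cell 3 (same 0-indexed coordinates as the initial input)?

q0 | ___[2]22121   read 2 → write 1, move →, go to q0
q0 | ___1[2]2121   read 2 → write 1, move →, go to q0
q0 | ___11[2]121   read 2 → write 1, move →, go to q0
q0 | ___111[1]21   read 1 → write _, move ←, go to q0
q0 | ___11[1]_21   read 1 → write _, move ←, go to q0
q0 | ___1[1]__21   read 1 → write _, move ←, go to q0
q0 | ___[1]___21   read 1 → write _, move ←, go to q0
q0 | __[_]____21   read _ → write 2, move →, go to q3
q3 | __2[_]___21   read _ → write _, move ←, go to q2
q2 | __[2]____21   read 2 → write 1, move ←, go to q3
q3 | _[_]1____21   read _ → write _, move ←, go to q2
q2 | [_]_1____21
Cell 3 holds _ when M halts.

_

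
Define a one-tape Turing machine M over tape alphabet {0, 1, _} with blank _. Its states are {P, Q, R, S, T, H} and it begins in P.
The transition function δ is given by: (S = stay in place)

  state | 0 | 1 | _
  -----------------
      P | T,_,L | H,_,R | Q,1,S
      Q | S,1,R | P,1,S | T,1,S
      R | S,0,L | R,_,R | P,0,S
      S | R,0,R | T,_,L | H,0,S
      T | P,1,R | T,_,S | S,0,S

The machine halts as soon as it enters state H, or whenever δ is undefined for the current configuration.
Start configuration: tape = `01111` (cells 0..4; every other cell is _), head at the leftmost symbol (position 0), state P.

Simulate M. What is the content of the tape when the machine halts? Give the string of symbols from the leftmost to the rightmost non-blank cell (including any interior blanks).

state=P head=0 tape=_[0]1111   (P,0)→(T,_,L)
state=T head=-1 tape=[_]_1111   (T,_)→(S,0,S)
state=S head=-1 tape=[0]_1111   (S,0)→(R,0,R)
state=R head=0 tape=0[_]1111   (R,_)→(P,0,S)
state=P head=0 tape=0[0]1111   (P,0)→(T,_,L)
state=T head=-1 tape=[0]_1111   (T,0)→(P,1,R)
state=P head=0 tape=1[_]1111   (P,_)→(Q,1,S)
state=Q head=0 tape=1[1]1111   (Q,1)→(P,1,S)
state=P head=0 tape=1[1]1111   (P,1)→(H,_,R)
state=H head=1 tape=1_[1]111
The non-blank tape span at halt is 1_1111.

1_1111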